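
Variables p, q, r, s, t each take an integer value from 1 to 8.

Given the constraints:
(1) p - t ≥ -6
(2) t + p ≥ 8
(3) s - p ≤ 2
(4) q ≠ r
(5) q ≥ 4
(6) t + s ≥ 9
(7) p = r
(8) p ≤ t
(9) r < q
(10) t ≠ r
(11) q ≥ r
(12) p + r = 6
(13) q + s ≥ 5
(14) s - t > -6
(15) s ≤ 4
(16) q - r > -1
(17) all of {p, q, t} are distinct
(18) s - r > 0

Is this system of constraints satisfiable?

Try p = 3, q = 4, r = 3, s = 4, t = 8.
Check constraint 1: p - t = -5; constraint 2: t + p = 11; constraint 3: s - p = 1. The remaining constraints are straightforward to verify.

Satisfiable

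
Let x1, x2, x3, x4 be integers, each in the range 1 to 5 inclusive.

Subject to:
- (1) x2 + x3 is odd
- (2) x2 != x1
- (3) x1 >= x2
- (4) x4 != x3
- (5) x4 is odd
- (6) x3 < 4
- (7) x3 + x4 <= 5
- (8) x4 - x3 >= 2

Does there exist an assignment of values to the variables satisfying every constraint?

The assignment x1 = 3, x2 = 2, x3 = 1, x4 = 3 works:
  constraint 1 holds since x2 + x3 = 3 is odd.
  constraint 7 holds since x3 + x4 = 4.
  constraint 8 holds since x4 - x3 = 2.
The rest check out directly.

Satisfiable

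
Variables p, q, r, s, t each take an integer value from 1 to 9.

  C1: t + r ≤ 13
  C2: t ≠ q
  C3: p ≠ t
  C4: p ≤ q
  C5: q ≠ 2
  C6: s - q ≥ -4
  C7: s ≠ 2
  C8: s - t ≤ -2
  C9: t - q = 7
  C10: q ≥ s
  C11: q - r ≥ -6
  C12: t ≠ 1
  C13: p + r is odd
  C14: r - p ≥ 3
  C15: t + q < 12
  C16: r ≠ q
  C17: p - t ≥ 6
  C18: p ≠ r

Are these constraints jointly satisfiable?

Constraints 6, 8, 11, 14, and 17 give p − t ≥ 6, t − s ≥ 2, s − q ≥ -4, q − r ≥ -6, r − p ≥ 3.
Adding all 5 inequalities: the left sides telescope to 0, and the right sides sum to 6 + 2 + (-4) + (-6) + 3 = 1. So 0 ≥ 1, which is false.

Unsatisfiable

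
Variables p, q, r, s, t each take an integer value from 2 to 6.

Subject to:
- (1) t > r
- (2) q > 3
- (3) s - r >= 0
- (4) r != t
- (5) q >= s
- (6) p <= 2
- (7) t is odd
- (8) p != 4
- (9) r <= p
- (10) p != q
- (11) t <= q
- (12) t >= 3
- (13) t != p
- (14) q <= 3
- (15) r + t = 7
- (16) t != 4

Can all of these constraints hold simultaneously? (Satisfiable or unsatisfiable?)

Unsatisfiable

From constraints 6 and 9: r ≤ p ≤ 2. From constraints 11 and 14: t ≤ q ≤ 3. Hence r + t ≤ 5. But constraint 15 requires r + t = 7, and 7 > 5. Contradiction.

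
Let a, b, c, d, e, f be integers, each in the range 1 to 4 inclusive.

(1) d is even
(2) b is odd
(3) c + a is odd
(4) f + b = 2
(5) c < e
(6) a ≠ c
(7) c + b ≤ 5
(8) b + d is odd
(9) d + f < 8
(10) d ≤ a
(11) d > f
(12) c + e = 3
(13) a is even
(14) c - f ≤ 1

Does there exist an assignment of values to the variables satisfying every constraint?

One satisfying assignment is a = 4, b = 1, c = 1, d = 4, e = 2, f = 1.
For the less obvious constraints — constraint 4: f + b = 2; constraint 7: c + b = 2; constraint 9: d + f = 5 — and the others hold by inspection.

Satisfiable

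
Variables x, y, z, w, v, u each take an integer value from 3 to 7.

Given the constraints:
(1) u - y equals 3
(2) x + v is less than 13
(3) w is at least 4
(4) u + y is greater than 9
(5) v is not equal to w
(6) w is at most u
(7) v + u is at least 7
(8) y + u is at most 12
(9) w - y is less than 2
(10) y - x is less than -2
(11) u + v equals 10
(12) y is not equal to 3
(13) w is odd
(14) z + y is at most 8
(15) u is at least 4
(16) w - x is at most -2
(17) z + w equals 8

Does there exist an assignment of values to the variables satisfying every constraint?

Try x = 7, y = 4, z = 3, w = 5, v = 3, u = 7.
Check constraint 1: u - y = 3; constraint 2: x + v = 10. The remaining constraints are straightforward to verify.

Satisfiable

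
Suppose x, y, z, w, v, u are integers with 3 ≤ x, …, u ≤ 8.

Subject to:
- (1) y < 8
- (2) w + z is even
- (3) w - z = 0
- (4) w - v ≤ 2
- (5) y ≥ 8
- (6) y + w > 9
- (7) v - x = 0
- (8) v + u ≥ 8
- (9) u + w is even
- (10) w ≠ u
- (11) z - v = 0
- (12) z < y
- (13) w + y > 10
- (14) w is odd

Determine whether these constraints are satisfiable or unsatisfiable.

From constraint 5: y ≥ 8. From constraint 1: y ≤ 7. But 7 < 8, so no value of y works.

Unsatisfiable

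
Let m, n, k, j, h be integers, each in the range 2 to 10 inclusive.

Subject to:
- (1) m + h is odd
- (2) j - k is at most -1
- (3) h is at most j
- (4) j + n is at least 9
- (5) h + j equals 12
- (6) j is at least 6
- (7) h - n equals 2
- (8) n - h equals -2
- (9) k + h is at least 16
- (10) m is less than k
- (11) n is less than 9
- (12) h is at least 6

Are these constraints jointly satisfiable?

One satisfying assignment is m = 3, n = 4, k = 10, j = 6, h = 6.
For the less obvious constraints — constraint 2: j - k = -4; constraint 4: j + n = 10 — and the others hold by inspection.

Satisfiable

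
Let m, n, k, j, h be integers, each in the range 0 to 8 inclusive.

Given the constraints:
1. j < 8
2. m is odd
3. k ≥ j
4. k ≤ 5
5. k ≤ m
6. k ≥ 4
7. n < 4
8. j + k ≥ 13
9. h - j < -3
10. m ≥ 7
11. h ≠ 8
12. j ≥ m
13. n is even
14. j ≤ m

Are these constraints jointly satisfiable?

From constraints 10 and 12: j ≥ m and m ≥ 7, so j ≥ 7. From constraints 3 and 4: j ≤ k and k ≤ 5, so j ≤ 5. But 5 < 7, so no value of j works.

Unsatisfiable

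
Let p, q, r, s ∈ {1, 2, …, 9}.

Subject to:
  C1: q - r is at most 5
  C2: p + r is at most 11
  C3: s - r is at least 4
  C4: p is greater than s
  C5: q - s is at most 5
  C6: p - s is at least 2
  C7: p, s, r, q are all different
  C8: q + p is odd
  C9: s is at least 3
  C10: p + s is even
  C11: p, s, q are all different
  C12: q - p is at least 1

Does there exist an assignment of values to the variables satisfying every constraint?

Constraints 1, 3, 6, and 12 give s − r ≥ 4, r − q ≥ -5, q − p ≥ 1, p − s ≥ 2.
Adding all 4 inequalities: the left sides telescope to 0, and the right sides sum to 4 + (-5) + 1 + 2 = 2. So 0 ≥ 2, which is false.

Unsatisfiable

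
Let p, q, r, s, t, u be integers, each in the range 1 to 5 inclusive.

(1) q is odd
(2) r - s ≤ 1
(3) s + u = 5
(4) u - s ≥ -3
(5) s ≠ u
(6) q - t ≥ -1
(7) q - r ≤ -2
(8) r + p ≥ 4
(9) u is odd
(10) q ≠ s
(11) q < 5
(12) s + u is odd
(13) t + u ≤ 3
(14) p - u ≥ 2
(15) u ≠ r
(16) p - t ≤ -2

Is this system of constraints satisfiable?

Constraints 2, 4, 6, 7, 14, and 16 give t − p ≥ 2, p − u ≥ 2, u − s ≥ -3, s − r ≥ -1, r − q ≥ 2, q − t ≥ -1.
Adding all 6 inequalities: the left sides telescope to 0, and the right sides sum to 2 + 2 + (-3) + (-1) + 2 + (-1) = 1. So 0 ≥ 1, which is false.

Unsatisfiable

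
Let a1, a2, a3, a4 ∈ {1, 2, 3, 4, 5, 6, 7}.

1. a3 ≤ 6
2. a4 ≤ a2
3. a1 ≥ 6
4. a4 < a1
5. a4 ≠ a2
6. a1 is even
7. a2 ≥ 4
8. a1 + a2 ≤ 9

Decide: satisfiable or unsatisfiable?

From constraint 3: a1 ≥ 6. From constraint 7: a2 ≥ 4. Hence a1 + a2 ≥ 10. But constraint 8 requires a1 + a2 ≤ 9, and 9 < 10. Contradiction.

Unsatisfiable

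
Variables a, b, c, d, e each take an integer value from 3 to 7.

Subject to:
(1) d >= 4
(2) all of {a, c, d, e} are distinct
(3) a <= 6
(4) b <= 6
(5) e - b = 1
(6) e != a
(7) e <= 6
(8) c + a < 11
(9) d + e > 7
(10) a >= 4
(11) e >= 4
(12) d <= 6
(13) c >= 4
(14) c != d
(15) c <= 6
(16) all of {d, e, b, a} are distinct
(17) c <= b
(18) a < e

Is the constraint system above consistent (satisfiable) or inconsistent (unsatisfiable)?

Constraints 1, 3, 7, 10, 11, 12, 13, and 15 confine each of a, c, d, e to the 3 values {4, …, 6}.
Constraint 2 requires all 4 of them to be distinct, but only 3 values are available — impossible by the pigeonhole principle.

Unsatisfiable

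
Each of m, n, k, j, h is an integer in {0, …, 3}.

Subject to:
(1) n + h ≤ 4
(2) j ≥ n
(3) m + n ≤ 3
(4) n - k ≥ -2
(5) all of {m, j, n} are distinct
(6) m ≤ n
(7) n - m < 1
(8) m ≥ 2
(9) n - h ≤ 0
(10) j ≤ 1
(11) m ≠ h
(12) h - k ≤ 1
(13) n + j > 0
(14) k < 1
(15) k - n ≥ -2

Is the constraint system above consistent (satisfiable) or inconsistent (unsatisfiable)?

From constraints 6 and 8: n ≥ m and m ≥ 2, so n ≥ 2. From constraints 2 and 10: n ≤ j and j ≤ 1, so n ≤ 1. But 1 < 2, so no value of n works.

Unsatisfiable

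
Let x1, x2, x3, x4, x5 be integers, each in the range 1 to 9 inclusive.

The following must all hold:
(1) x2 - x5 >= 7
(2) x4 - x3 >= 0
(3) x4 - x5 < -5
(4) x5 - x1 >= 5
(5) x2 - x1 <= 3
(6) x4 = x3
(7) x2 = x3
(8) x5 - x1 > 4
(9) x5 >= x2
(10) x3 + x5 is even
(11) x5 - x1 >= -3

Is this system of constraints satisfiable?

Unsatisfiable

Constraints 1, 5, and 11 give x2 − x5 ≥ 7, x5 − x1 ≥ -3, x1 − x2 ≥ -3.
Adding all 3 inequalities: the left sides telescope to 0, and the right sides sum to 7 + (-3) + (-3) = 1. So 0 ≥ 1, which is false.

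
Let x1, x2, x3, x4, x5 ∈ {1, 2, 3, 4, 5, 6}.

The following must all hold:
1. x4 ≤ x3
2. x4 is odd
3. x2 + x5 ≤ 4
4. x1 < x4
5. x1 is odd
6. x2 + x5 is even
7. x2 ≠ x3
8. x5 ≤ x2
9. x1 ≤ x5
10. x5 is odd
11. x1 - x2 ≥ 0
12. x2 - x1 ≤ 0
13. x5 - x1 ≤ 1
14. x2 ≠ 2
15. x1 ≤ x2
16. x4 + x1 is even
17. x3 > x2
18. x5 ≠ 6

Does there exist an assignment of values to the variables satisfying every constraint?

Setting (x1, x2, x3, x4, x5) = (1, 1, 5, 3, 1) satisfies everything: constraint 3: x2 + x5 = 2; constraint 11: x1 - x2 = 0; constraint 12: x2 - x1 = 0, and the others follow.

Satisfiable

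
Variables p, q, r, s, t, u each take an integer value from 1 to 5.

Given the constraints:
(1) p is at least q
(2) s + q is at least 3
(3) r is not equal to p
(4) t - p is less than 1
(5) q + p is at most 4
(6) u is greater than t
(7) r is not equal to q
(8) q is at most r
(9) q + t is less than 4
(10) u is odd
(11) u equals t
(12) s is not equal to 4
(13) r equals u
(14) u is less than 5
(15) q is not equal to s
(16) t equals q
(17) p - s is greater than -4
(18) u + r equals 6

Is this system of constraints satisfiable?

From constraints 11, 13, and 16, r = u = t = q, so r = q. But constraint 7 says r ≠ q. Contradiction.

Unsatisfiable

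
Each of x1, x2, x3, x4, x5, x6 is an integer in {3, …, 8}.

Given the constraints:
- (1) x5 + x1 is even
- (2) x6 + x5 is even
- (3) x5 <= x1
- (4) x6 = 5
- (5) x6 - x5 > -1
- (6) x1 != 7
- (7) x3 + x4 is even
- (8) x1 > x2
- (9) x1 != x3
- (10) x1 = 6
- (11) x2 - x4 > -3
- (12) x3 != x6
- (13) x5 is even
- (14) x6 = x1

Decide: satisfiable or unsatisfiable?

Constraint 4 fixes x6 = 5 and constraint 10 fixes x1 = 6, but constraint 14 requires x6 = x1. Since 5 ≠ 6, contradiction.

Unsatisfiable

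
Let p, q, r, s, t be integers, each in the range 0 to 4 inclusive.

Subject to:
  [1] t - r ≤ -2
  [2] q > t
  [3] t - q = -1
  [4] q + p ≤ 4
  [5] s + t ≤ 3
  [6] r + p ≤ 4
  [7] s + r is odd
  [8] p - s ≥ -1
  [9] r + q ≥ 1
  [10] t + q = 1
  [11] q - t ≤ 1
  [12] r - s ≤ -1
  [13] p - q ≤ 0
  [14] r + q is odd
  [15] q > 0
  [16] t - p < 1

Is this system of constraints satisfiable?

Constraints 1, 8, 11, 12, and 13 give q − p ≥ 0, p − s ≥ -1, s − r ≥ 1, r − t ≥ 2, t − q ≥ -1.
Adding all 5 inequalities: the left sides telescope to 0, and the right sides sum to 0 + (-1) + 1 + 2 + (-1) = 1. So 0 ≥ 1, which is false.

Unsatisfiable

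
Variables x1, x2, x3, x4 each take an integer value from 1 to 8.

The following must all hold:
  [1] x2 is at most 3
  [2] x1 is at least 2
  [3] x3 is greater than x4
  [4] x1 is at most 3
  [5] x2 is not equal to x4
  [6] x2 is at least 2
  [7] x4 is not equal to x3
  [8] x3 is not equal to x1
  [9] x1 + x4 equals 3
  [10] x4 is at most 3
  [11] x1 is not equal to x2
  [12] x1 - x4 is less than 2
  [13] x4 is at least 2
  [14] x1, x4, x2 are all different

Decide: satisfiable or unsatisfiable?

Constraints 1, 2, 4, 6, 10, and 13 confine each of x1, x4, x2 to the 2 values {2, 3}.
Constraint 14 requires all 3 of them to be distinct, but only 2 values are available — impossible by the pigeonhole principle.

Unsatisfiable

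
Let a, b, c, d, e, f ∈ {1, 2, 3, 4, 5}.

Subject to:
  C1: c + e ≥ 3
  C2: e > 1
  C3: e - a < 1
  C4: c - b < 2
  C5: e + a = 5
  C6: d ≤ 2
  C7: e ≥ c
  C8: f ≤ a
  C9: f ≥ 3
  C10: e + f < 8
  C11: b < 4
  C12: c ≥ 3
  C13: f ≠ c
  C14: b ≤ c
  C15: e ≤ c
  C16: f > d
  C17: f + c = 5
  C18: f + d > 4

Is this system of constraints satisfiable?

Unsatisfiable

From constraints 7 and 12: e ≥ c ≥ 3. From constraints 8 and 9: a ≥ f ≥ 3. Hence e + a ≥ 6. But constraint 5 requires e + a = 5, and 5 < 6. Contradiction.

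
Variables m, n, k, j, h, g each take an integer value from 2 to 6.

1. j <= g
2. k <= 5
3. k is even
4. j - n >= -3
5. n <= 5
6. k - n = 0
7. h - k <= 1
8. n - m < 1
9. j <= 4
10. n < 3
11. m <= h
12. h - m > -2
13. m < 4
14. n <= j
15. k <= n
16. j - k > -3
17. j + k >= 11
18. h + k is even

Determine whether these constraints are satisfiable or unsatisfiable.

Unsatisfiable

From constraint 9: j ≤ 4. From constraints 5 and 15: k ≤ n ≤ 5. Hence j + k ≤ 9. But constraint 17 requires j + k ≥ 11, and 11 > 9. Contradiction.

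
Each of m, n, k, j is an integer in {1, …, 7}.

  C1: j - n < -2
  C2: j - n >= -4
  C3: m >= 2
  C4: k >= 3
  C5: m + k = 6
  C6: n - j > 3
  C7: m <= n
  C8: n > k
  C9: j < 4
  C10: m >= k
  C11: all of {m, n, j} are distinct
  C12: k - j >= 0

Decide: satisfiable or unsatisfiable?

Satisfiable

Try m = 3, n = 6, k = 3, j = 2.
Check constraint 1: j - n = -4; constraint 2: j - n = -4; constraint 5: m + k = 6. The remaining constraints are straightforward to verify.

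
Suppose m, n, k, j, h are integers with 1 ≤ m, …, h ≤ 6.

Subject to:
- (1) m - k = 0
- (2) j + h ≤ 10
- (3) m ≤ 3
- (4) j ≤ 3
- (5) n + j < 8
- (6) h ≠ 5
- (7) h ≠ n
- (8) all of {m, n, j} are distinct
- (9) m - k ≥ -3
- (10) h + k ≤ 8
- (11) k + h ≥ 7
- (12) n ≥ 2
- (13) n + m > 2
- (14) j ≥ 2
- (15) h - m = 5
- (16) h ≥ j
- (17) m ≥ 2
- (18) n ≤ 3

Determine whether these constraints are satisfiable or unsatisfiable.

Constraints 3, 4, 12, 14, 17, and 18 confine each of m, n, j to the 2 values {2, 3}.
Constraint 8 requires all 3 of them to be distinct, but only 2 values are available — impossible by the pigeonhole principle.

Unsatisfiable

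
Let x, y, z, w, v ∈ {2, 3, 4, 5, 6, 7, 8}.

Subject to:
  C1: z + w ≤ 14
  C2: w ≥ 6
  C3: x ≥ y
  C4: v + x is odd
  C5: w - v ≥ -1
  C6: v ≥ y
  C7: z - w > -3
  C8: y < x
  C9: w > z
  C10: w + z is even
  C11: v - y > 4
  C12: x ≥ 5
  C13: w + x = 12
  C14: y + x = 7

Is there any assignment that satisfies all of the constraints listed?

Setting (x, y, z, w, v) = (5, 2, 5, 7, 8) satisfies everything: constraint 1: z + w = 12; constraint 5: w - v = -1; constraint 7: z - w = -2, and the others follow.

Satisfiable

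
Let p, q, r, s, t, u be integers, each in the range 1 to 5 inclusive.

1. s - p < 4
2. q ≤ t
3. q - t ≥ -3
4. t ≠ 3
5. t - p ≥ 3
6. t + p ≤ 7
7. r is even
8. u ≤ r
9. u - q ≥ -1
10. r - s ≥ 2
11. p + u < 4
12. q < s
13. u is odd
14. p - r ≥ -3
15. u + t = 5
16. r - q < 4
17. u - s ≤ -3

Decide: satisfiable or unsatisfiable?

Unsatisfiable

Constraints 3, 5, 9, 10, 14, and 17 give q − t ≥ -3, t − p ≥ 3, p − r ≥ -3, r − s ≥ 2, s − u ≥ 3, u − q ≥ -1.
Adding all 6 inequalities: the left sides telescope to 0, and the right sides sum to (-3) + 3 + (-3) + 2 + 3 + (-1) = 1. So 0 ≥ 1, which is false.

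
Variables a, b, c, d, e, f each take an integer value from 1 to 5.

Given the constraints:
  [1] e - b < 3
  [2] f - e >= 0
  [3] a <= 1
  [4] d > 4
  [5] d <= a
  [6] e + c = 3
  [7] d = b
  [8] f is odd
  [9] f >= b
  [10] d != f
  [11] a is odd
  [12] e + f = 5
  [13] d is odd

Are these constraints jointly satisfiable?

From constraint 4: d ≥ 5. From constraints 3 and 5: d ≤ a and a ≤ 1, so d ≤ 1. But 1 < 5, so no value of d works.

Unsatisfiable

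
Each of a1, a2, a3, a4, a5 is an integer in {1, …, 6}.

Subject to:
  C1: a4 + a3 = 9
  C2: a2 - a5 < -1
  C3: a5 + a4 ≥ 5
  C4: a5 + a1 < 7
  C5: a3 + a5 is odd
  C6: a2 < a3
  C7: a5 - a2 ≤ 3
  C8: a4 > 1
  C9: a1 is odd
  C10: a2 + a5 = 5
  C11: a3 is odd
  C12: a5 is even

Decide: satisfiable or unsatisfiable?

One satisfying assignment is a1 = 1, a2 = 1, a3 = 5, a4 = 4, a5 = 4.
For the less obvious constraints — constraint 1: a4 + a3 = 9; constraint 2: a2 - a5 = -3; constraint 3: a5 + a4 = 8 — and the others hold by inspection.

Satisfiable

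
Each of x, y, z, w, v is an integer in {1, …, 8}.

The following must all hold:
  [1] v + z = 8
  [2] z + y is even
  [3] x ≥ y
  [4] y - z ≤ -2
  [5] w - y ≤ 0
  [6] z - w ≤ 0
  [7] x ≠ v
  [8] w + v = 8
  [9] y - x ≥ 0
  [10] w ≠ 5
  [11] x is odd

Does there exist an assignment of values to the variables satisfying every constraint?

Constraints 4, 5, and 6 give y − w ≥ 0, w − z ≥ 0, z − y ≥ 2.
Adding all 3 inequalities: the left sides telescope to 0, and the right sides sum to 0 + 0 + 2 = 2. So 0 ≥ 2, which is false.

Unsatisfiable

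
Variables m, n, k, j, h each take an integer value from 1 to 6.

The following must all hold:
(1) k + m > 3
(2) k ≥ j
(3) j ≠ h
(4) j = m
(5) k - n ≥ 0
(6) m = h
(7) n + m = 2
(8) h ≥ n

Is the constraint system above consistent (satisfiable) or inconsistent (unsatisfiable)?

From constraints 4 and 6, j = m = h, so j = h. But constraint 3 says j ≠ h. Contradiction.

Unsatisfiable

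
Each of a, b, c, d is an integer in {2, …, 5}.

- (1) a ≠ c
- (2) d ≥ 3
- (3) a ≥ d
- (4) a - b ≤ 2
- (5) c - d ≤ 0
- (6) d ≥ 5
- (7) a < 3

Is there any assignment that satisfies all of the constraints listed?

From constraints 3 and 6: a ≥ d and d ≥ 5, so a ≥ 5. From constraint 7: a ≤ 2. But 2 < 5, so no value of a works.

Unsatisfiable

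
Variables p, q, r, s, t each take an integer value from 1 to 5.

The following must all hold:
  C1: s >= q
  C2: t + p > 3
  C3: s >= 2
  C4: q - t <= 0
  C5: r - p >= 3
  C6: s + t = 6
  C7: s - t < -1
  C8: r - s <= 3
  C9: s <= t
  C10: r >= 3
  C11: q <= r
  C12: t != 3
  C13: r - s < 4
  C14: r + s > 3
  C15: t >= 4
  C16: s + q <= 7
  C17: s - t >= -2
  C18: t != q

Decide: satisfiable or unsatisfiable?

Satisfiable

One satisfying assignment is p = 1, q = 2, r = 4, s = 2, t = 4.
For the less obvious constraints — constraint 2: t + p = 5; constraint 4: q - t = -2; constraint 5: r - p = 3 — and the others hold by inspection.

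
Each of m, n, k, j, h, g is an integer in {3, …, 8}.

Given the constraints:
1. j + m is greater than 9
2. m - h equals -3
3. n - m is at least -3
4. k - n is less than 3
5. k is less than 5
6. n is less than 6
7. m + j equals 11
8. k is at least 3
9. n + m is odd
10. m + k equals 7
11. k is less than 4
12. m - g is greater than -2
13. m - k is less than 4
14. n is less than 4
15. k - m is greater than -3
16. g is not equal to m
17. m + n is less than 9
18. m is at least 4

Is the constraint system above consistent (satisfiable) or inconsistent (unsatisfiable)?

Satisfiable

One satisfying assignment is m = 4, n = 3, k = 3, j = 7, h = 7, g = 3.
For the less obvious constraints — constraint 1: j + m = 11; constraint 2: m - h = -3; constraint 3: n - m = -1 — and the others hold by inspection.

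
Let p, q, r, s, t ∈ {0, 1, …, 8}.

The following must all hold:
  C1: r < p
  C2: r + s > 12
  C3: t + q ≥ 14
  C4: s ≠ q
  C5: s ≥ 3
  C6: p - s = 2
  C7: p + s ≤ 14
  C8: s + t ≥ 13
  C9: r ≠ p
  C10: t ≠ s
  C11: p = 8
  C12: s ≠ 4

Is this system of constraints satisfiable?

The assignment p = 8, q = 7, r = 7, s = 6, t = 7 works:
  constraint 2 holds since r + s = 13.
  constraint 3 holds since t + q = 14.
  constraint 6 holds since p - s = 2.
The rest check out directly.

Satisfiable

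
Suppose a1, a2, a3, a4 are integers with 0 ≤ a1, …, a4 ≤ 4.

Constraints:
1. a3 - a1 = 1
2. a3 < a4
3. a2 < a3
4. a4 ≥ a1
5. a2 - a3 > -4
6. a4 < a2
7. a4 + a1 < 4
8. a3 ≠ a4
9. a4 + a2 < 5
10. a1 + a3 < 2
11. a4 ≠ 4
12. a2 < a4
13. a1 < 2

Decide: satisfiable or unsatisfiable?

Constraints 2, 3, and 6 give a3 < a4, a4 < a2, a2 < a3. Chaining: a3 < a4 < a2 < a3, which forces a3 < a3 — impossible.

Unsatisfiable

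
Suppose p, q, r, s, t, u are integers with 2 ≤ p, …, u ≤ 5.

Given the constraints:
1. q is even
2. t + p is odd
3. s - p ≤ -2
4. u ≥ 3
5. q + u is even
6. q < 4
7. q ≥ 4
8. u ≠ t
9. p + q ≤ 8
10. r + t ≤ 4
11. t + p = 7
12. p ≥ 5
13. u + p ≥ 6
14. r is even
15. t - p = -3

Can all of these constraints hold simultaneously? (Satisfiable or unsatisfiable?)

Unsatisfiable

From constraint 12: p ≥ 5. From constraint 7: q ≥ 4. Hence p + q ≥ 9. But constraint 9 requires p + q ≤ 8, and 8 < 9. Contradiction.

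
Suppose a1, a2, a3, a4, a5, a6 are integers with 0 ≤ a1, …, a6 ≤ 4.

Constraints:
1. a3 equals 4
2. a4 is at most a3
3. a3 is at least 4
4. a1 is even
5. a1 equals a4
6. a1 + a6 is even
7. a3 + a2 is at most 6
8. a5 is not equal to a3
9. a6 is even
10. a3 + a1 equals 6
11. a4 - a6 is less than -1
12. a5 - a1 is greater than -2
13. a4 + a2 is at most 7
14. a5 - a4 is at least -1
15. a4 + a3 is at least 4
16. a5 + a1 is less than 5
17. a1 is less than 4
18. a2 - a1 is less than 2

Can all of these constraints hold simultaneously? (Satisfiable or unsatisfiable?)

Satisfiable

One satisfying assignment is a1 = 2, a2 = 2, a3 = 4, a4 = 2, a5 = 1, a6 = 4.
For the less obvious constraints — constraint 7: a3 + a2 = 6; constraint 10: a3 + a1 = 6 — and the others hold by inspection.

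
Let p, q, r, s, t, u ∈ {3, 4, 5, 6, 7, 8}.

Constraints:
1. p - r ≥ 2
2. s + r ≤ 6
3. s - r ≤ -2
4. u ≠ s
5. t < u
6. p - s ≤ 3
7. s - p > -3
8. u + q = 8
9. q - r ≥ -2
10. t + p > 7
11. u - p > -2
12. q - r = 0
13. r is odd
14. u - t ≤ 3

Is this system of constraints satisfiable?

Constraints 1, 3, and 6 give s − p ≥ -3, p − r ≥ 2, r − s ≥ 2.
Adding all 3 inequalities: the left sides telescope to 0, and the right sides sum to (-3) + 2 + 2 = 1. So 0 ≥ 1, which is false.

Unsatisfiable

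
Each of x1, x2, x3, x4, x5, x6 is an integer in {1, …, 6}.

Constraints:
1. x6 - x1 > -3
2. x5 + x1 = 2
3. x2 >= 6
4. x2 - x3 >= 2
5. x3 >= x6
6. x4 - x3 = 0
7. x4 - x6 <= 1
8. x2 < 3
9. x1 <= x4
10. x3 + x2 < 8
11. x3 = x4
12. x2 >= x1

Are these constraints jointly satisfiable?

Unsatisfiable

From constraint 3: x2 ≥ 6. From constraint 8: x2 ≤ 2. But 2 < 6, so no value of x2 works.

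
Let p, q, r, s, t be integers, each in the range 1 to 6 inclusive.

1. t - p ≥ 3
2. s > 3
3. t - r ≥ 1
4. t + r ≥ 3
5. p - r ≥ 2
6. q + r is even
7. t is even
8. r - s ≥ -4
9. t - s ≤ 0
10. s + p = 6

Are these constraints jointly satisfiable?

Unsatisfiable

Constraints 1, 5, 8, and 9 give p − r ≥ 2, r − s ≥ -4, s − t ≥ 0, t − p ≥ 3.
Adding all 4 inequalities: the left sides telescope to 0, and the right sides sum to 2 + (-4) + 0 + 3 = 1. So 0 ≥ 1, which is false.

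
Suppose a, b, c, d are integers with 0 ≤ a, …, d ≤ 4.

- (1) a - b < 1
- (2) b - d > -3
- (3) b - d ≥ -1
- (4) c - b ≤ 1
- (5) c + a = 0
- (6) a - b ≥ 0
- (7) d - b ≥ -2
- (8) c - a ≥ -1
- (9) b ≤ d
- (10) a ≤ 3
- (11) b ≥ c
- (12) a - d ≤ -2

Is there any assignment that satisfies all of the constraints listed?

Constraints 3, 6, and 12 give b − d ≥ -1, d − a ≥ 2, a − b ≥ 0.
Adding all 3 inequalities: the left sides telescope to 0, and the right sides sum to (-1) + 2 + 0 = 1. So 0 ≥ 1, which is false.

Unsatisfiable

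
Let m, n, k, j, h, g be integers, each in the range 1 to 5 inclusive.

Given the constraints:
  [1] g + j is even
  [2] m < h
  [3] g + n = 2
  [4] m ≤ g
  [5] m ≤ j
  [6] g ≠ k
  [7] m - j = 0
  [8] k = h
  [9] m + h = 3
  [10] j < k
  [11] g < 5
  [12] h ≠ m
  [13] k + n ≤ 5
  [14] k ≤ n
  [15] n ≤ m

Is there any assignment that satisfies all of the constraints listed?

Unsatisfiable

Constraints 5, 10, 14, and 15 give j < k, k ≤ n, n ≤ m, m ≤ j. Chaining: j < k ≤ n ≤ m ≤ j, which forces j < j — impossible.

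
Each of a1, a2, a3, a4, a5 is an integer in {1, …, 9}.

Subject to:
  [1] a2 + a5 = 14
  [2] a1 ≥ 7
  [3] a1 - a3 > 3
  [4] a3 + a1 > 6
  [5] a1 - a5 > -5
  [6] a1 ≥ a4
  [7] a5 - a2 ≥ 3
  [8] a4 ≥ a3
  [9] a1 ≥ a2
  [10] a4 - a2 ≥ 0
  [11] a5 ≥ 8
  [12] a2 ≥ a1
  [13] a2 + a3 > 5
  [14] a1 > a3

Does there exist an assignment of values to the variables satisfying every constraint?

Unsatisfiable

From constraints 2 and 12: a2 ≥ a1 ≥ 7. From constraint 11: a5 ≥ 8. Hence a2 + a5 ≥ 15. But constraint 1 requires a2 + a5 = 14, and 14 < 15. Contradiction.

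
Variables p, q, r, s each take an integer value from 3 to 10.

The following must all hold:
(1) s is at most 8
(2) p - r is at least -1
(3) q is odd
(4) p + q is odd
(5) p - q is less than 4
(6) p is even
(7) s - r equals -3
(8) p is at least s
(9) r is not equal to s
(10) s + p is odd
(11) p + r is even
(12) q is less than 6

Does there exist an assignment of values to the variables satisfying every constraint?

Take p = 8, q = 5, r = 8, s = 5. Then constraint 2: p - r = 0; constraint 5: p - q = 3; constraint 7: s - r = -3, and every other listed constraint is also met.

Satisfiable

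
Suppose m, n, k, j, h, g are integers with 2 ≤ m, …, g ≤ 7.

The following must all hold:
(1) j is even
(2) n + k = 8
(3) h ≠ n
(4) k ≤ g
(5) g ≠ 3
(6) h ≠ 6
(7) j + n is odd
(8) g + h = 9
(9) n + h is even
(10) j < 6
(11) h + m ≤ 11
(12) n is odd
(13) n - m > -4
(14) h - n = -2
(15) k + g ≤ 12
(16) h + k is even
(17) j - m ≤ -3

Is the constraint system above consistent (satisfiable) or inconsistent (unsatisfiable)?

Setting (m, n, k, j, h, g) = (6, 5, 3, 2, 3, 6) satisfies everything: constraint 2: n + k = 8; constraint 8: g + h = 9; constraint 11: h + m = 9, and the others follow.

Satisfiable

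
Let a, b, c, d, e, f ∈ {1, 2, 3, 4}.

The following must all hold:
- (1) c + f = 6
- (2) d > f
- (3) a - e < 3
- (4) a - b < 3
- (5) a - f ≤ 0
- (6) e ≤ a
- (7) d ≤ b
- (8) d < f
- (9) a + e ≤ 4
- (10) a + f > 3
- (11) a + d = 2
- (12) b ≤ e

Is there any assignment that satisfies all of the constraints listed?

Constraints 2, 5, 6, 7, and 12 give d ≤ b, b ≤ e, e ≤ a, a ≤ f, f < d. Chaining: d ≤ b ≤ e ≤ a ≤ f < d, which forces d < d — impossible.

Unsatisfiable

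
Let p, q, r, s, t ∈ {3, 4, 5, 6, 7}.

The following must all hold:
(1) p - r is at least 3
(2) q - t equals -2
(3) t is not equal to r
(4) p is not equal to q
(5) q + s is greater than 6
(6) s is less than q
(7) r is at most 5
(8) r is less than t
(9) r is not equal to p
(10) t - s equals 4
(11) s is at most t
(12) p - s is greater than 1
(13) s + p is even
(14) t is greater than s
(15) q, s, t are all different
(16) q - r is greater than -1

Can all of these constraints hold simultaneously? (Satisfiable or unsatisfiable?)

Setting (p, q, r, s, t) = (7, 5, 3, 3, 7) satisfies everything: constraint 1: p - r = 4; constraint 2: q - t = -2, and the others follow.

Satisfiable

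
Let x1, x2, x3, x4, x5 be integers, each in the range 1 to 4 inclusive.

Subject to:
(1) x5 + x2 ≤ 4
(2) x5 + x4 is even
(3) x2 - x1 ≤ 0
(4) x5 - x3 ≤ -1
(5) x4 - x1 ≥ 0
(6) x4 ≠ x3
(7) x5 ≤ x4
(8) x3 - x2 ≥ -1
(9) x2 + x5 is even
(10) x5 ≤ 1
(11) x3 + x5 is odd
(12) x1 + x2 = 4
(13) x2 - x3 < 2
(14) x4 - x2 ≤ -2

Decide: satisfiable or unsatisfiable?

Unsatisfiable

Constraints 3, 5, and 14 give x2 − x4 ≥ 2, x4 − x1 ≥ 0, x1 − x2 ≥ 0.
Adding all 3 inequalities: the left sides telescope to 0, and the right sides sum to 2 + 0 + 0 = 2. So 0 ≥ 2, which is false.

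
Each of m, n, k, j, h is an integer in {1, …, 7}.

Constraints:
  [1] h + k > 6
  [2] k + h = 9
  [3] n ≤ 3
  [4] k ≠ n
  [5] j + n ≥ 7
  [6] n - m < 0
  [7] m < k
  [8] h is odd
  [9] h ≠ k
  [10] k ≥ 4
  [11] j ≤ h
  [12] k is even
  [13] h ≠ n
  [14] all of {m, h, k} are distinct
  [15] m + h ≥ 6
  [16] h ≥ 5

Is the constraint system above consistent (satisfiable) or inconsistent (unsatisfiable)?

Satisfiable

The assignment m = 3, n = 2, k = 4, j = 5, h = 5 works:
  constraint 1 holds since h + k = 9.
  constraint 2 holds since k + h = 9.
The rest check out directly.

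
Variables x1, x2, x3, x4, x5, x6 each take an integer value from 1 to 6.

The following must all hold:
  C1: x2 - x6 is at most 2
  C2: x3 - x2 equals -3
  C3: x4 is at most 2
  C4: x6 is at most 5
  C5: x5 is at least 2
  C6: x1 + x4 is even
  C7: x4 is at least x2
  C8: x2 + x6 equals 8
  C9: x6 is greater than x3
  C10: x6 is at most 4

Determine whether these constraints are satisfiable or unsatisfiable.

From constraints 3 and 7: x2 ≤ x4 ≤ 2. From constraint 10: x6 ≤ 4. Hence x2 + x6 ≤ 6. But constraint 8 requires x2 + x6 = 8, and 8 > 6. Contradiction.

Unsatisfiable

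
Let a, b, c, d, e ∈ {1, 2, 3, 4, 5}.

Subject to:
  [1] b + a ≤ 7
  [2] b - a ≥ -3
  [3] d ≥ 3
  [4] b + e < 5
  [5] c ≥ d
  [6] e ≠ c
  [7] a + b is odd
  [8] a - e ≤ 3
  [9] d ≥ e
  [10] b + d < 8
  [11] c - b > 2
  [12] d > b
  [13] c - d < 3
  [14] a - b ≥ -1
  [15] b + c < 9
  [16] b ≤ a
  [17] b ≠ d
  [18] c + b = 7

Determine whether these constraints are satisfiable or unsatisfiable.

One satisfying assignment is a = 3, b = 2, c = 5, d = 5, e = 2.
For the less obvious constraints — constraint 1: b + a = 5; constraint 2: b - a = -1; constraint 4: b + e = 4 — and the others hold by inspection.

Satisfiable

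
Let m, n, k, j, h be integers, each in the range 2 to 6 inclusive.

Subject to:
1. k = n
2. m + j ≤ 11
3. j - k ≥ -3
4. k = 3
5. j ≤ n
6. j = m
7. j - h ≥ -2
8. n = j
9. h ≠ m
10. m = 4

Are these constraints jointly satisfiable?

Constraint 4 fixes k = 3 and constraint 10 fixes m = 4. Constraints 1, 6, and 8 give k = n = j = m, so k = m. But 3 ≠ 4 — contradiction.

Unsatisfiable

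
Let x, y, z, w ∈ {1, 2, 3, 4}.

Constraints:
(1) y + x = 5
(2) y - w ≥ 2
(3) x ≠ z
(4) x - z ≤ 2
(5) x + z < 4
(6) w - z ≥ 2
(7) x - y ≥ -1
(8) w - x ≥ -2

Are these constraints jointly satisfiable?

Constraints 2, 4, 6, and 7 give w − z ≥ 2, z − x ≥ -2, x − y ≥ -1, y − w ≥ 2.
Adding all 4 inequalities: the left sides telescope to 0, and the right sides sum to 2 + (-2) + (-1) + 2 = 1. So 0 ≥ 1, which is false.

Unsatisfiable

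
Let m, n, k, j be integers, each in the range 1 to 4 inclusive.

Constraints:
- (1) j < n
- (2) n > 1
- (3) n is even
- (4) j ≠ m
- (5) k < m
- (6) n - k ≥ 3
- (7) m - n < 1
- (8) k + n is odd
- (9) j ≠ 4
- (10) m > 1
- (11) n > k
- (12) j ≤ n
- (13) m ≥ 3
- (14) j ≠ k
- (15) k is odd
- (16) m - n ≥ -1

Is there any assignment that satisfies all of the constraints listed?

Satisfiable

One satisfying assignment is m = 3, n = 4, k = 1, j = 2.
For the less obvious constraints — constraint 6: n - k = 3; constraint 7: m - n = -1; constraint 16: m - n = -1 — and the others hold by inspection.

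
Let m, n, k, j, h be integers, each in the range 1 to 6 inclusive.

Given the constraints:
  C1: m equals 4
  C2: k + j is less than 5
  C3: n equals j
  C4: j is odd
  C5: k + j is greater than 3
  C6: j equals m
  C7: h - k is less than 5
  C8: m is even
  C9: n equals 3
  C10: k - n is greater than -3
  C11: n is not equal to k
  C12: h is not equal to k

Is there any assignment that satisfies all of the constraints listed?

Unsatisfiable

Constraint 9 fixes n = 3 and constraint 1 fixes m = 4. Constraints 3 and 6 give n = j = m, so n = m. But 3 ≠ 4 — contradiction.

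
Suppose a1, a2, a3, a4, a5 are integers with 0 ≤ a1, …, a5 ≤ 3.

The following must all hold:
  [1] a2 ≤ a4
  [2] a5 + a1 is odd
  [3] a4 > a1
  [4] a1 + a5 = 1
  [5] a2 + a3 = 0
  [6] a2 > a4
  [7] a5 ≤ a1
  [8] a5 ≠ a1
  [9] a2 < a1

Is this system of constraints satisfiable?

Constraints 3, 6, and 9 give a1 < a4, a4 < a2, a2 < a1. Chaining: a1 < a4 < a2 < a1, which forces a1 < a1 — impossible.

Unsatisfiable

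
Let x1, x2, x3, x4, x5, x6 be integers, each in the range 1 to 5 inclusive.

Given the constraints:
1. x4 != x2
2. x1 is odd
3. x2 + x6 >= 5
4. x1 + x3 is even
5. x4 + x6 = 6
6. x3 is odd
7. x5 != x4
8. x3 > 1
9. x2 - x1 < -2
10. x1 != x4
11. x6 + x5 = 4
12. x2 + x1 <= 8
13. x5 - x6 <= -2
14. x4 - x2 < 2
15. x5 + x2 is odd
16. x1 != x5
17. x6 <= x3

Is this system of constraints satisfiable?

Try x1 = 5, x2 = 2, x3 = 3, x4 = 3, x5 = 1, x6 = 3.
Check constraint 3: x2 + x6 = 5; constraint 5: x4 + x6 = 6. The remaining constraints are straightforward to verify.

Satisfiable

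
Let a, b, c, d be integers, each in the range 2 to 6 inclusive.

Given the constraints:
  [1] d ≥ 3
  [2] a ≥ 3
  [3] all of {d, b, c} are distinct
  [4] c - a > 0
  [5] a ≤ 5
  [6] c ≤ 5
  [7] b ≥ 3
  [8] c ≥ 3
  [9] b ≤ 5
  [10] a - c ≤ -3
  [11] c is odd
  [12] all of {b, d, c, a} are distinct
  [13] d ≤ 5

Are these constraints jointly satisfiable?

Constraints 1, 2, 5, 6, 7, 8, 9, and 13 confine each of b, d, c, a to the 3 values {3, …, 5}.
Constraint 12 requires all 4 of them to be distinct, but only 3 values are available — impossible by the pigeonhole principle.

Unsatisfiable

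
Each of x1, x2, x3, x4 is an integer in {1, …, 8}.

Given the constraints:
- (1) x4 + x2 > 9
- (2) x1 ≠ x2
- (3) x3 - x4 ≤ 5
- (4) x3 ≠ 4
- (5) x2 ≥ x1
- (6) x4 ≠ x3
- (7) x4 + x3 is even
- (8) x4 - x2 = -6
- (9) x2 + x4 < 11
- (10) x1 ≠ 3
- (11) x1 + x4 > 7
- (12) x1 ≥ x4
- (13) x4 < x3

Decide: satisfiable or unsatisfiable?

Satisfiable

Setting (x1, x2, x3, x4) = (7, 8, 6, 2) satisfies everything: constraint 1: x4 + x2 = 10; constraint 3: x3 - x4 = 4; constraint 8: x4 - x2 = -6, and the others follow.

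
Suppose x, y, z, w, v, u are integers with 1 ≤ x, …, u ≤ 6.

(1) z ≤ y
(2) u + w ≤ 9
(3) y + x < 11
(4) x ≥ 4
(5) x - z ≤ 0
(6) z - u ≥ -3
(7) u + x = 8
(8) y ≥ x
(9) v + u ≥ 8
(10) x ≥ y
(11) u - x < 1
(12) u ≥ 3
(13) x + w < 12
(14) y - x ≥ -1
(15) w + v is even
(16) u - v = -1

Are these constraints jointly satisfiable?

One satisfying assignment is x = 4, y = 4, z = 4, w = 5, v = 5, u = 4.
For the less obvious constraints — constraint 2: u + w = 9; constraint 3: y + x = 8 — and the others hold by inspection.

Satisfiable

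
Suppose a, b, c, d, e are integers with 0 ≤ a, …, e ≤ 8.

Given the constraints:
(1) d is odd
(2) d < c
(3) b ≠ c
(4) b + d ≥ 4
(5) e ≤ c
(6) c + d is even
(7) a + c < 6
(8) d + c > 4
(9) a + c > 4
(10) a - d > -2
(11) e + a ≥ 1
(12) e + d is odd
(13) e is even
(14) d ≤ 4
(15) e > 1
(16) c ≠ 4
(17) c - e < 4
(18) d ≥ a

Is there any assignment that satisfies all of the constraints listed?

Satisfiable

Take a = 0, b = 3, c = 5, d = 1, e = 4. Then constraint 4: b + d = 4; constraint 7: a + c = 5, and every other listed constraint is also met.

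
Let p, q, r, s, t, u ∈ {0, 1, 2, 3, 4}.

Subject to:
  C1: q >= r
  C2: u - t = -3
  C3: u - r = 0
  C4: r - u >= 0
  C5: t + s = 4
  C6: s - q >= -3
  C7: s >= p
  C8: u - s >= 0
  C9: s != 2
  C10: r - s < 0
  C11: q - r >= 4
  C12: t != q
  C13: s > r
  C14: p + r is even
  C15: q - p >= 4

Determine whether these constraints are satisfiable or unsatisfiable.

Constraints 4, 6, 8, and 11 give r − u ≥ 0, u − s ≥ 0, s − q ≥ -3, q − r ≥ 4.
Adding all 4 inequalities: the left sides telescope to 0, and the right sides sum to 0 + 0 + (-3) + 4 = 1. So 0 ≥ 1, which is false.

Unsatisfiable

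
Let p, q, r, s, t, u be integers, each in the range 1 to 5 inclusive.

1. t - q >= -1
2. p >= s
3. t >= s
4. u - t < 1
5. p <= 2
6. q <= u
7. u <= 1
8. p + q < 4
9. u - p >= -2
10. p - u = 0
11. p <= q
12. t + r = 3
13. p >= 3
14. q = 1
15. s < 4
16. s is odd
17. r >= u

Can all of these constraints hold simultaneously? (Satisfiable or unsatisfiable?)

From constraints 11 and 13: q ≥ p and p ≥ 3, so q ≥ 3. From constraints 6 and 7: q ≤ u and u ≤ 1, so q ≤ 1. But 1 < 3, so no value of q works.

Unsatisfiable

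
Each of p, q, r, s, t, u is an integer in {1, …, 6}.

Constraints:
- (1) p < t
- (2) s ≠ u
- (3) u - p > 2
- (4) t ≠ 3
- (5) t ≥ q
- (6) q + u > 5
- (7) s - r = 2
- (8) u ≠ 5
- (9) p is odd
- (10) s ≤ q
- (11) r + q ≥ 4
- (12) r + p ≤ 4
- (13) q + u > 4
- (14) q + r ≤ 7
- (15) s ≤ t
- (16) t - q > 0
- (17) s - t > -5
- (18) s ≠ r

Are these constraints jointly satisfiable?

Satisfiable

Setting (p, q, r, s, t, u) = (1, 3, 1, 3, 5, 4) satisfies everything: constraint 3: u - p = 3; constraint 6: q + u = 7; constraint 7: s - r = 2, and the others follow.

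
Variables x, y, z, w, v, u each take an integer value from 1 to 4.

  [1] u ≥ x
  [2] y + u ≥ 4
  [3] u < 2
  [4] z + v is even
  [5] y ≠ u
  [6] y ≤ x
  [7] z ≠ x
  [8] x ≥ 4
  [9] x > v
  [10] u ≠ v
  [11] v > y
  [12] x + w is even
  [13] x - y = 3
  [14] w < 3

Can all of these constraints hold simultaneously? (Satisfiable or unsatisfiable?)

From constraints 1 and 8: u ≥ x and x ≥ 4, so u ≥ 4. From constraint 3: u ≤ 1. But 1 < 4, so no value of u works.

Unsatisfiable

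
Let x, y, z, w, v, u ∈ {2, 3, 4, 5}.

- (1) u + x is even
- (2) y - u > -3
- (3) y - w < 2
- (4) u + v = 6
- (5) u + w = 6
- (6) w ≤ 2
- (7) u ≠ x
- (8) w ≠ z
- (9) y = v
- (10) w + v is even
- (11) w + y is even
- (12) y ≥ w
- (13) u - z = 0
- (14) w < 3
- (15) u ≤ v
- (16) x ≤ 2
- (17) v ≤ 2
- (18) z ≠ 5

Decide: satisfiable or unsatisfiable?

From constraints 15 and 17: u ≤ v ≤ 2. From constraint 6: w ≤ 2. Hence u + w ≤ 4. But constraint 5 requires u + w = 6, and 6 > 4. Contradiction.

Unsatisfiable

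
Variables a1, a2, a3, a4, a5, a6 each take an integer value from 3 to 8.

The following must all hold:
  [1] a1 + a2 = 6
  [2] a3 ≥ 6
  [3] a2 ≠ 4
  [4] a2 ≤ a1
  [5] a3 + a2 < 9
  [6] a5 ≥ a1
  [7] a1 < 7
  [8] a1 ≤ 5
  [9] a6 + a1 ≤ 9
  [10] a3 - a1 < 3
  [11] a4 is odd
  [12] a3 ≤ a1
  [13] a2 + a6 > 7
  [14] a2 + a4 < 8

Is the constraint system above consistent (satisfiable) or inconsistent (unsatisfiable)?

Unsatisfiable

From constraints 2 and 12: a1 ≥ a3 and a3 ≥ 6, so a1 ≥ 6. From constraint 8: a1 ≤ 5. But 5 < 6, so no value of a1 works.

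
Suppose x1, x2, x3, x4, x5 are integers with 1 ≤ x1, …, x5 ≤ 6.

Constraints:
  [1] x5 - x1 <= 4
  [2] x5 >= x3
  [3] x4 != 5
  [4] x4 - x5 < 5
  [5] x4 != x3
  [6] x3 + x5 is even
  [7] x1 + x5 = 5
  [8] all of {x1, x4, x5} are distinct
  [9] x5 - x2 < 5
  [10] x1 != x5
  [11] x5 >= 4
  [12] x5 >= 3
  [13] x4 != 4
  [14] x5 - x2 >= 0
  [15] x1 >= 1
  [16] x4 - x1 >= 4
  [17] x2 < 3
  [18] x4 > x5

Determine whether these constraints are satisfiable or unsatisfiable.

Satisfiable

Take x1 = 1, x2 = 1, x3 = 2, x4 = 6, x5 = 4. Then constraint 1: x5 - x1 = 3; constraint 4: x4 - x5 = 2, and every other listed constraint is also met.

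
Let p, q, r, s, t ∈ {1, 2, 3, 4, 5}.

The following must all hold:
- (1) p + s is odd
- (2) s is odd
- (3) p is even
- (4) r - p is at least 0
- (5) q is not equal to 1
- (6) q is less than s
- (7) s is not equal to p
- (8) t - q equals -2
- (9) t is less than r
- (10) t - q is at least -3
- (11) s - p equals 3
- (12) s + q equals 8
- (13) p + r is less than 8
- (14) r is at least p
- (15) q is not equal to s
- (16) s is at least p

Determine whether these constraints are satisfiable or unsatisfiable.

Satisfiable

The assignment p = 2, q = 3, r = 5, s = 5, t = 1 works:
  constraint 4 holds since r - p = 3.
  constraint 8 holds since t - q = -2.
The rest check out directly.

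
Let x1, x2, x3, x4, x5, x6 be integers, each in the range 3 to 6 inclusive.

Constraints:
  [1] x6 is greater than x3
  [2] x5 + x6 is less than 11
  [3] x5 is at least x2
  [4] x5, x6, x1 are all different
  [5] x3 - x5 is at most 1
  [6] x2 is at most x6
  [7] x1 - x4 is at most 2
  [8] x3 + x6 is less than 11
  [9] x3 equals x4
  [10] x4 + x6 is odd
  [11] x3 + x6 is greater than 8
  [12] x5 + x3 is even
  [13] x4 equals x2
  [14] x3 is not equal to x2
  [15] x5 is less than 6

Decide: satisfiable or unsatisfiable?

From constraints 9 and 13, x3 = x4 = x2, so x3 = x2. But constraint 14 says x3 ≠ x2. Contradiction.

Unsatisfiable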